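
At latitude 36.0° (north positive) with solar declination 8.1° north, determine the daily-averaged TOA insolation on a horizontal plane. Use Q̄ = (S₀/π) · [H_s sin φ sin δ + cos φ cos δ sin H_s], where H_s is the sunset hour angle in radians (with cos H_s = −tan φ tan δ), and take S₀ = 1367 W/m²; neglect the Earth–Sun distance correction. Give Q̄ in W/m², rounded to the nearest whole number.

The sunset hour angle satisfies cos H_s = −tan φ tan δ = -0.1034, giving H_s = 95.93°. In radians, H_s = 1.6743.
H_s sin φ sin δ = 1.6743 × 0.5878 × 0.1409 = 0.1387.
cos φ cos δ sin H_s = 0.8090 × 0.9900 × 0.9946 = 0.7966.
Q̄ = (1367/π) × (0.1387 + 0.7966) = 435.13 × 0.9353 = 406.98 W/m².

407 W/m²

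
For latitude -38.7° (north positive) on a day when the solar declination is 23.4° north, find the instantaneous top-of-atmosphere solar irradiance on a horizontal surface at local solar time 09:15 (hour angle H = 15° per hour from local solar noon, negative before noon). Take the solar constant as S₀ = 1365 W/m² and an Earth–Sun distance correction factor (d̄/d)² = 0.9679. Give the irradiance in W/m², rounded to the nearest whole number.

Hour angle H = 15° × (9.25 − 12) = -41.25°.
With φ = -38.7°, δ = 23.4°, H = -41.25°: sin φ sin δ = -0.2483, cos φ cos δ cos H = 0.5385, so cos θ_z = 0.2902.
Top-of-atmosphere irradiance = S₀ (d̄/d)² cos θ_z = 1365 × 0.9679 × 0.2902 = 383.41 W/m².

383 W/m²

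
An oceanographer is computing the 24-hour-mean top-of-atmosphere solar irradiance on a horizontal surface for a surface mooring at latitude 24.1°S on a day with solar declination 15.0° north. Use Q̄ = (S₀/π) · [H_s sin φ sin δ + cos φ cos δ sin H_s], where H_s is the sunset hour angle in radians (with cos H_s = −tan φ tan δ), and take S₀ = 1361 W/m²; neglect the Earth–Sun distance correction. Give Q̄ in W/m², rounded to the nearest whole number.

313 W/m²

The sunset hour angle satisfies cos H_s = −tan φ tan δ = 0.1199, giving H_s = 83.11°. In radians, H_s = 1.4505.
H_s sin φ sin δ = 1.4505 × -0.4083 × 0.2588 = -0.1533.
cos φ cos δ sin H_s = 0.9128 × 0.9659 × 0.9928 = 0.8753.
Q̄ = (1361/π) × (-0.1533 + 0.8753) = 433.22 × 0.7220 = 312.78 W/m².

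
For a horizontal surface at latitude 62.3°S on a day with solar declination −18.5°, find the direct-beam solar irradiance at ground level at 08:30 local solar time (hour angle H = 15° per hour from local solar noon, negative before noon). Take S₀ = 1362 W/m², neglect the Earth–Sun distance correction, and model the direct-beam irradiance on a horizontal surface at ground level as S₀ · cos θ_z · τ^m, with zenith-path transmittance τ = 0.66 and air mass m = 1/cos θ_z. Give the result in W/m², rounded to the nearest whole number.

351 W/m²

Hour angle H = 15° × (8.5 − 12) = -52.50°.
With φ = -62.3°, δ = -18.5°, H = -52.50°: sin φ sin δ = 0.2809, cos φ cos δ cos H = 0.2684, so cos θ_z = 0.5493.
Air mass m = 1/cos θ_z = 1/0.5493 = 1.820; τ^m = 0.66^1.820 = 0.4694.
Surface direct beam = 1362 × 0.5493 × 0.4694 = 351.18 W/m².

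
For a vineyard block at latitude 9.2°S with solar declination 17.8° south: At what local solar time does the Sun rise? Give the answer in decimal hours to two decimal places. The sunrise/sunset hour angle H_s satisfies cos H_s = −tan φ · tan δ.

5.80 h

The sunset hour angle satisfies cos H_s = −tan φ tan δ = -0.0520, giving H_s = 92.98°.
Sunrise is at 12 − H_s/15 = 12 − 6.199 = 5.801 h local solar time.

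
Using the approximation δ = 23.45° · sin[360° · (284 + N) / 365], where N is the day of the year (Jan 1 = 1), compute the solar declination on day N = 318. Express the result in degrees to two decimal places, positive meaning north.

360 × (284 + 318) / 365 = 593.753°; sin(593.753°) = -0.8065.
δ = 23.45 × -0.8065 = -18.912° ≈ -18.91°.

-18.91°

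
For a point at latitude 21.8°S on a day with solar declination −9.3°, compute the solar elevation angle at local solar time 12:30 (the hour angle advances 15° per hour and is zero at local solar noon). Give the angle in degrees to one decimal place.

75.6°

Hour angle H = 15° × (12.5 − 12) = 7.50°.
cos θ_z = sin φ sin δ + cos φ cos δ cos H = (-0.3714)(-0.1616) + (0.9285)(0.9869)(0.9914) = 0.9685.
θ_z = arccos(0.9685) = 14.42°, so the elevation is 90° − 14.42° = 75.58°.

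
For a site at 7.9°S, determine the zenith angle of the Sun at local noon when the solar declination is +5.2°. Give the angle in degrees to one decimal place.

At local solar noon the hour angle is zero, so the zenith angle is |φ − δ| = |-7.9° − (5.2°)| = 13.1°.

13.1°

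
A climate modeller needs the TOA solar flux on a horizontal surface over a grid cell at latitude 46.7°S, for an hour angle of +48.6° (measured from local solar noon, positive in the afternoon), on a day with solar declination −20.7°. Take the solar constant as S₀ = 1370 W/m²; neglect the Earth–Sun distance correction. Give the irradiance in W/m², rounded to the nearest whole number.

934 W/m²

With φ = -46.7°, δ = -20.7°, H = 48.60°: sin φ sin δ = 0.2572, cos φ cos δ cos H = 0.4243, so cos θ_z = 0.6815.
Top-of-atmosphere irradiance = S₀ cos θ_z = 1370 × 0.6815 = 933.65 W/m².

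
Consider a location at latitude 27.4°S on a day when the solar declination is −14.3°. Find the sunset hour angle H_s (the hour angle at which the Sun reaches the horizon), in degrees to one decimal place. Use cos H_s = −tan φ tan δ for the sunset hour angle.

97.6°

The sunset hour angle satisfies cos H_s = −tan φ tan δ = -0.1321, giving H_s = 97.59°.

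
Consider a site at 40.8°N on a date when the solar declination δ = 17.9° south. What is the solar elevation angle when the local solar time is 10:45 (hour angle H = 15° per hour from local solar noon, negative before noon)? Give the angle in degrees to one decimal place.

28.8°

Hour angle H = 15° × (10.75 − 12) = -18.75°.
cos θ_z = sin(40.8°) sin(-17.9°) + cos(40.8°) cos(-17.9°) cos(-18.75°) = -0.2008 + 0.6821 = 0.4813.
θ_z = arccos(0.4813) = 61.23°, so the elevation is 90° − 61.23° = 28.77°.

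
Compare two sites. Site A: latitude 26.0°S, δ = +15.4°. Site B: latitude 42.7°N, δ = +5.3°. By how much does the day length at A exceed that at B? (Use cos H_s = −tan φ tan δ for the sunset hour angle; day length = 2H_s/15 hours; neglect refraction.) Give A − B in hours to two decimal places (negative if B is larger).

A: H_s = arccos(−tan -26.0° · tan 15.4°) = 82.28°, so 2H_s/15 = 10.9707 h.
B: H_s = arccos(−tan 42.7° · tan 5.3°) = 94.91°, so 2H_s/15 = 12.6547 h.
A − B = 10.9707 − 12.6547 = -1.6840 h.

-1.68 h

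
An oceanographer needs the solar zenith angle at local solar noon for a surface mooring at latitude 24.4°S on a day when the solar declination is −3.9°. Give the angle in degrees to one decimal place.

20.5°

At local solar noon the hour angle is zero, so the zenith angle is |φ − δ| = |-24.4° − (-3.9°)| = 20.5°.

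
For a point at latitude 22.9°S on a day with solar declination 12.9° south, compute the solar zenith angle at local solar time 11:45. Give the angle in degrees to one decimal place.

10.6°

Hour angle H = 15° × (11.75 − 12) = -3.75°.
cos θ_z = sin φ sin δ + cos φ cos δ cos H = (-0.3891)(-0.2233) + (0.9212)(0.9748)(0.9979) = 0.9830.
θ_z = arccos(0.9830) = 10.58°.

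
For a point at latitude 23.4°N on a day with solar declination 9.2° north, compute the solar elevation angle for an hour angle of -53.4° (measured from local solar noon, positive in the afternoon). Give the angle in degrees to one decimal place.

cos θ_z = sin φ sin δ + cos φ cos δ cos H = (0.3971)(0.1599) + (0.9178)(0.9871)(0.5962) = 0.6036.
θ_z = arccos(0.6036) = 52.87°, so the elevation is 90° − 52.87° = 37.13°.

37.1°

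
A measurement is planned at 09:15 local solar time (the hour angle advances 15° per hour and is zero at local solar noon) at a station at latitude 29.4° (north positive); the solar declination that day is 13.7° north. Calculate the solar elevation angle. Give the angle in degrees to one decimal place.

48.8°

Hour angle H = 15° × (9.25 − 12) = -41.25°.
cos θ_z = sin φ sin δ + cos φ cos δ cos H = (0.4909)(0.2368) + (0.8712)(0.9715)(0.7518) = 0.7525.
θ_z = arccos(0.7525) = 41.19°, so the elevation is 90° − 41.19° = 48.81°.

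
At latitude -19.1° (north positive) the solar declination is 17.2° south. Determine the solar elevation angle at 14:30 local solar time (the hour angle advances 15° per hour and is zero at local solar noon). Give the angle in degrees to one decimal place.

54.4°

Hour angle H = 15° × (14.5 − 12) = 37.50°.
cos θ_z = sin(-19.1°) sin(-17.2°) + cos(-19.1°) cos(-17.2°) cos(37.50°) = 0.0968 + 0.7162 = 0.8130.
θ_z = arccos(0.8130) = 35.61°, so the elevation is 90° − 35.61° = 54.39°.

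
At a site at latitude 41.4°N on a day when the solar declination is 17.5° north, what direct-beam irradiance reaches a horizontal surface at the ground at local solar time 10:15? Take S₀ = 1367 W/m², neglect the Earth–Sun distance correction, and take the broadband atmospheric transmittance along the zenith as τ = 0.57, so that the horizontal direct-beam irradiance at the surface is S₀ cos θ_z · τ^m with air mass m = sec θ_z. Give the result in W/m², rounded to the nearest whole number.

589 W/m²

Hour angle H = 15° × (10.25 − 12) = -26.25°.
With φ = 41.4°, δ = 17.5°, H = -26.25°: sin φ sin δ = 0.1989, cos φ cos δ cos H = 0.6416, so cos θ_z = 0.8405.
Air mass m = 1/cos θ_z = 1/0.8405 = 1.190; τ^m = 0.57^1.190 = 0.5123.
Surface direct beam = 1367 × 0.8405 × 0.5123 = 588.61 W/m².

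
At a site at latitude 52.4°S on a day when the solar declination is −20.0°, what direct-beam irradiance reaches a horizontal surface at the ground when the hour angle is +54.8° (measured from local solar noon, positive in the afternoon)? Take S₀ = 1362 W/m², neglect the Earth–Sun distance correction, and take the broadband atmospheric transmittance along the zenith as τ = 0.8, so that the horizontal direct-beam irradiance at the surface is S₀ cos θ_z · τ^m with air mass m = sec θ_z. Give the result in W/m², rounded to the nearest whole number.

With φ = -52.4°, δ = -20.0°, H = 54.80°: sin φ sin δ = 0.2710, cos φ cos δ cos H = 0.3305, so cos θ_z = 0.6015.
Air mass m = 1/cos θ_z = 1/0.6015 = 1.663; τ^m = 0.8^1.663 = 0.6900.
Surface direct beam = 1362 × 0.6015 × 0.6900 = 565.28 W/m².

565 W/m²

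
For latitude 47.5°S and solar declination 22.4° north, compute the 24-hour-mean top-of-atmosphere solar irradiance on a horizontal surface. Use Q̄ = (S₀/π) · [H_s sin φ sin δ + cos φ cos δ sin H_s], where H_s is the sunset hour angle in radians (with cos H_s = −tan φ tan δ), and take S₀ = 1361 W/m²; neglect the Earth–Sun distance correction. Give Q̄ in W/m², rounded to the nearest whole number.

−tan φ tan δ = −(-1.0913)(0.4122) = 0.4498; H_s = arccos(0.4498) = 63.27°. In radians, H_s = 1.1043.
H_s sin φ sin δ = 1.1043 × -0.7373 × 0.3811 = -0.3103.
cos φ cos δ sin H_s = 0.6756 × 0.9245 × 0.8931 = 0.5578.
Q̄ = (1361/π) × (-0.3103 + 0.5578) = 433.22 × 0.2475 = 107.22 W/m².

107 W/m²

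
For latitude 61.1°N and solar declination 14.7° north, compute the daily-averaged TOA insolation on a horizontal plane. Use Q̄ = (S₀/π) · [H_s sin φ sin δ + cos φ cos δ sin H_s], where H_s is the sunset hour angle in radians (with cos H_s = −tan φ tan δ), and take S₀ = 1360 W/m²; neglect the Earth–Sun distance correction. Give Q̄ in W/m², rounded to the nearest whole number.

−tan φ tan δ = −(1.8115)(0.2623) = -0.4752; H_s = arccos(-0.4752) = 118.37°. In radians, H_s = 2.0659.
H_s sin φ sin δ = 2.0659 × 0.8755 × 0.2538 = 0.4590.
cos φ cos δ sin H_s = 0.4833 × 0.9673 × 0.8799 = 0.4113.
Q̄ = (1360/π) × (0.4590 + 0.4113) = 432.90 × 0.8703 = 376.75 W/m².

377 W/m²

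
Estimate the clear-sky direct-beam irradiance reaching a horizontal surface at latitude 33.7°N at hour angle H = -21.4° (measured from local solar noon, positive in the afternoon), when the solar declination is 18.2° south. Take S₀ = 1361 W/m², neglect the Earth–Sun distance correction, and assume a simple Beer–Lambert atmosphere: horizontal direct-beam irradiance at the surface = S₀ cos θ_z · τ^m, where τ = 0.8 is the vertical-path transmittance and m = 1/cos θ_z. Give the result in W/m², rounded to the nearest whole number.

515 W/m²

cos θ_z = sin(33.7°) sin(-18.2°) + cos(33.7°) cos(-18.2°) cos(-21.40°) = -0.1733 + 0.7358 = 0.5625.
Air mass m = 1/cos θ_z = 1/0.5625 = 1.778; τ^m = 0.8^1.778 = 0.6725.
Surface direct beam = 1361 × 0.5625 × 0.6725 = 514.84 W/m².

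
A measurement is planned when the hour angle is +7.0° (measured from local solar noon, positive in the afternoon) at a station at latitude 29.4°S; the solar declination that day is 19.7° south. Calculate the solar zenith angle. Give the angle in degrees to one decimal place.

cos θ_z = sin(-29.4°) sin(-19.7°) + cos(-29.4°) cos(-19.7°) cos(7.00°) = 0.1655 + 0.8141 = 0.9796.
θ_z = arccos(0.9796) = 11.59°.

11.6°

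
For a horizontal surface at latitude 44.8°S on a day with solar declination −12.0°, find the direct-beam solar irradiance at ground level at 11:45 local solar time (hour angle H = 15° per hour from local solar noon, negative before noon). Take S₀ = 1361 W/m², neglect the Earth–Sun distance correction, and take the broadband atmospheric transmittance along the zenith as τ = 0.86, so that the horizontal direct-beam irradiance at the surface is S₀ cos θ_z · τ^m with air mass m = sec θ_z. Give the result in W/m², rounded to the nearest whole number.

Hour angle H = 15° × (11.75 − 12) = -3.75°.
With φ = -44.8°, δ = -12.0°, H = -3.75°: sin φ sin δ = 0.1465, cos φ cos δ cos H = 0.6926, so cos θ_z = 0.8391.
Air mass m = 1/cos θ_z = 1/0.8391 = 1.192; τ^m = 0.86^1.192 = 0.8355.
Surface direct beam = 1361 × 0.8391 × 0.8355 = 954.15 W/m².

954 W/m²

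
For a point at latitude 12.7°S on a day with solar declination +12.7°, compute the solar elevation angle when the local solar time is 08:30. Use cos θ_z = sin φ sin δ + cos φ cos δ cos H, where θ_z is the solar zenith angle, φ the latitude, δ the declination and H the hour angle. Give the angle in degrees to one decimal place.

Hour angle H = 15° × (8.5 − 12) = -52.50°.
cos θ_z = sin φ sin δ + cos φ cos δ cos H = (-0.2198)(0.2198) + (0.9755)(0.9755)(0.6088) = 0.5310.
θ_z = arccos(0.5310) = 57.93°, so the elevation is 90° − 57.93° = 32.07°.

32.1°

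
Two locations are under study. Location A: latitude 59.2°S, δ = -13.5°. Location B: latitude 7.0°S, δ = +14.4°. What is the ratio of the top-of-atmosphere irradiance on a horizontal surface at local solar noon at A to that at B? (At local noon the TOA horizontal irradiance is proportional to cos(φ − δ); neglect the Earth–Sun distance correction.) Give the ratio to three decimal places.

0.750

A: cos θ_z = cos(-59.2° − (-13.5°)) = 0.6984.
B: cos θ_z = cos(-7.0° − (14.4°)) = 0.9311.
Ratio A/B = 0.6984 / 0.9311 = 0.7501.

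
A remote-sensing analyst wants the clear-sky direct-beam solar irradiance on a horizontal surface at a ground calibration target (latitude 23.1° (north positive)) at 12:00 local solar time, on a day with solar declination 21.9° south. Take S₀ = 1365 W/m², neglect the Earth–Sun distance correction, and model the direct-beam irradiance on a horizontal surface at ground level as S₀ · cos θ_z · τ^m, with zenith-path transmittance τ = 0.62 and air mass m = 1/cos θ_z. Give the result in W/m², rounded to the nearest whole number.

Hour angle H = 15° × (12 − 12) = 0.00°.
With φ = 23.1°, δ = -21.9°, H = 0.00°: sin φ sin δ = -0.1463, cos φ cos δ cos H = 0.8534, so cos θ_z = 0.7071.
Air mass m = 1/cos θ_z = 1/0.7071 = 1.414; τ^m = 0.62^1.414 = 0.5087.
Surface direct beam = 1365 × 0.7071 × 0.5087 = 490.99 W/m².

491 W/m²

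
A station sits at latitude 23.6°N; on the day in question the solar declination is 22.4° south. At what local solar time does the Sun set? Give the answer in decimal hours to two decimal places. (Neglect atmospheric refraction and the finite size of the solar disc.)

−tan φ tan δ = −(0.4369)(-0.4122) = 0.1801; H_s = arccos(0.1801) = 79.62°.
Sunset is at 12 + H_s/15 = 12 + 5.308 = 17.308 h local solar time.

17.31 h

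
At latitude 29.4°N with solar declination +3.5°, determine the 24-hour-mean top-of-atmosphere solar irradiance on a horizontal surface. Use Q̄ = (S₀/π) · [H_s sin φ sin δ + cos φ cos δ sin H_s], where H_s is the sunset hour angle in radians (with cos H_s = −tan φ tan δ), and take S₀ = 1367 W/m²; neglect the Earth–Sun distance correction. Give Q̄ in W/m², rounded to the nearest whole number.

cos H_s = −tan(29.4°) · tan(3.5°) = -0.0345, so H_s = arccos(-0.0345) = 91.98°. In radians, H_s = 1.6054.
H_s sin φ sin δ = 1.6054 × 0.4909 × 0.0610 = 0.0481.
cos φ cos δ sin H_s = 0.8712 × 0.9981 × 0.9994 = 0.8690.
Q̄ = (1367/π) × (0.0481 + 0.8690) = 435.13 × 0.9171 = 399.06 W/m².

399 W/m²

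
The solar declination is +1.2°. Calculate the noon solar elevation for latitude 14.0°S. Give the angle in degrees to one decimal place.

At local solar noon the hour angle is zero, so the elevation is 90° − |φ − δ| = 90° − |-14.0° − (1.2°)| = 90° − 15.2° = 74.8°.

74.8°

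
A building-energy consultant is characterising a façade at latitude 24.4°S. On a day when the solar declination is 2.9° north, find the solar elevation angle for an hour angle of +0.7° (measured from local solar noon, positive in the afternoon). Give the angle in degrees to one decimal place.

62.7°

With φ = -24.4°, δ = 2.9°, H = 0.70°: sin φ sin δ = -0.0209, cos φ cos δ cos H = 0.9094, so cos θ_z = 0.8885.
θ_z = arccos(0.8885) = 27.31°, so the elevation is 90° − 27.31° = 62.69°.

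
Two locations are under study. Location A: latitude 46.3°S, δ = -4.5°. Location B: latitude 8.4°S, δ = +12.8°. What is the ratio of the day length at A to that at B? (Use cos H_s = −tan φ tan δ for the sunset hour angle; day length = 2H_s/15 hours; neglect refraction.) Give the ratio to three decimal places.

1.075

A: H_s = arccos(−tan -46.3° · tan -4.5°) = 94.72°, so 2H_s/15 = 12.6293 h.
B: H_s = arccos(−tan -8.4° · tan 12.8°) = 88.08°, so 2H_s/15 = 11.7440 h.
Ratio A/B = 12.6293 / 11.7440 = 1.0754.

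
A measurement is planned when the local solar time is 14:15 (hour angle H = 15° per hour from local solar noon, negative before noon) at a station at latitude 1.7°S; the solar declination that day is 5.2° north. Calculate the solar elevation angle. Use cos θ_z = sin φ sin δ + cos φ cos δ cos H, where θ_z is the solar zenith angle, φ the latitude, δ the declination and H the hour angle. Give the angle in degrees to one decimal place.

55.6°

Hour angle H = 15° × (14.25 − 12) = 33.75°.
cos θ_z = sin(-1.7°) sin(5.2°) + cos(-1.7°) cos(5.2°) cos(33.75°) = -0.0027 + 0.8277 = 0.8250.
θ_z = arccos(0.8250) = 34.41°, so the elevation is 90° − 34.41° = 55.59°.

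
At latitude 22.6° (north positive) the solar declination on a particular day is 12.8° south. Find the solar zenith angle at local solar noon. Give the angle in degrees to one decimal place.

35.4°

At local solar noon the hour angle is zero, so the zenith angle is |φ − δ| = |22.6° − (-12.8°)| = 35.4°.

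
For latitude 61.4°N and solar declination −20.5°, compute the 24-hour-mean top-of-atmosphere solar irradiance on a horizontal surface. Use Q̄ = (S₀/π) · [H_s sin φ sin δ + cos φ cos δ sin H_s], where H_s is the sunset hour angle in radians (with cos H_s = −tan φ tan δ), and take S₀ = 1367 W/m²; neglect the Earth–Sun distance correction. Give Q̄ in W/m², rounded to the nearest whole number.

−tan φ tan δ = −(1.8341)(-0.3739) = 0.6858; H_s = arccos(0.6858) = 46.70°. In radians, H_s = 0.8151.
H_s sin φ sin δ = 0.8151 × 0.8780 × -0.3502 = -0.2506.
cos φ cos δ sin H_s = 0.4787 × 0.9367 × 0.7278 = 0.3263.
Q̄ = (1367/π) × (-0.2506 + 0.3263) = 435.13 × 0.0757 = 32.94 W/m².

33 W/m²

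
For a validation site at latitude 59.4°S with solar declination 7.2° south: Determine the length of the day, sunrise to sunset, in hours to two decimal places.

The sunset hour angle satisfies cos H_s = −tan φ tan δ = -0.2136, giving H_s = 102.33°.
Day length = 2 H_s / 15° h⁻¹ = 204.66° / 15 = 13.644 h.

13.64 hours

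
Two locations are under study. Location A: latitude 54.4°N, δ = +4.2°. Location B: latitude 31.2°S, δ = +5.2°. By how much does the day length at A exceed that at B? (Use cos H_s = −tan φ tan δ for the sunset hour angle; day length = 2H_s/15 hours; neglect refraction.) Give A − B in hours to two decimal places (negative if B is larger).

+1.21 h

A: H_s = arccos(−tan 54.4° · tan 4.2°) = 95.89°, so 2H_s/15 = 12.7853 h.
B: H_s = arccos(−tan -31.2° · tan 5.2°) = 86.84°, so 2H_s/15 = 11.5787 h.
A − B = 12.7853 − 11.5787 = 1.2066 h.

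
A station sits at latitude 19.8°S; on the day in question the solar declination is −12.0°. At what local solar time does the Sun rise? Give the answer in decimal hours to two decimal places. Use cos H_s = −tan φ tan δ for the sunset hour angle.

The sunset hour angle satisfies cos H_s = −tan φ tan δ = -0.0765, giving H_s = 94.39°.
Sunrise is at 12 − H_s/15 = 12 − 6.293 = 5.707 h local solar time.

5.71 h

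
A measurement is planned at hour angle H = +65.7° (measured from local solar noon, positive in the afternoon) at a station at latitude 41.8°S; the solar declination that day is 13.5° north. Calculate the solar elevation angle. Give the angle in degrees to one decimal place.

8.2°

With φ = -41.8°, δ = 13.5°, H = 65.70°: sin φ sin δ = -0.1556, cos φ cos δ cos H = 0.2983, so cos θ_z = 0.1427.
θ_z = arccos(0.1427) = 81.80°, so the elevation is 90° − 81.80° = 8.20°.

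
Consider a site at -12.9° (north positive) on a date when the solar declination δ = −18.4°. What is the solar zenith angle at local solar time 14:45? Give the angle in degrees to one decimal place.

40.0°

Hour angle H = 15° × (14.75 − 12) = 41.25°.
cos θ_z = sin(-12.9°) sin(-18.4°) + cos(-12.9°) cos(-18.4°) cos(41.25°) = 0.0705 + 0.6954 = 0.7659.
θ_z = arccos(0.7659) = 40.01°.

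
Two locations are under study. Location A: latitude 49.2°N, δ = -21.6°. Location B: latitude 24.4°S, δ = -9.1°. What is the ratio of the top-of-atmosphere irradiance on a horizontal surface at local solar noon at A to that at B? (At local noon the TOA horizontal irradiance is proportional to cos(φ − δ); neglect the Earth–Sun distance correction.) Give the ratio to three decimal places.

0.341

A: cos θ_z = cos(49.2° − (-21.6°)) = 0.3289.
B: cos θ_z = cos(-24.4° − (-9.1°)) = 0.9646.
Ratio A/B = 0.3289 / 0.9646 = 0.3410.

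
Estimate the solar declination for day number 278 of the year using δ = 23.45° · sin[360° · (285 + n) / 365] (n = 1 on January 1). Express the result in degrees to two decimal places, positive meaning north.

-6.18°

360 × (285 + 278) / 365 = 555.288°; sin(555.288°) = -0.2637.
δ = 23.45 × -0.2637 = -6.184° ≈ -6.18°.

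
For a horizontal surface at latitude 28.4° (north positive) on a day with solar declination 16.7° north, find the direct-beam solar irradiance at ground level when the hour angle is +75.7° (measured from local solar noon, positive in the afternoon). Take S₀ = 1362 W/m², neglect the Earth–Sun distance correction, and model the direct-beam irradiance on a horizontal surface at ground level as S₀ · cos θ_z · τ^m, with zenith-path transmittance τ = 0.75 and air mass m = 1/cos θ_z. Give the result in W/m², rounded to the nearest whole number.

204 W/m²

cos θ_z = sin φ sin δ + cos φ cos δ cos H = (0.4756)(0.2874) + (0.8796)(0.9578)(0.2470) = 0.3448.
Air mass m = 1/cos θ_z = 1/0.3448 = 2.900; τ^m = 0.75^2.900 = 0.4342.
Surface direct beam = 1362 × 0.3448 × 0.4342 = 203.91 W/m².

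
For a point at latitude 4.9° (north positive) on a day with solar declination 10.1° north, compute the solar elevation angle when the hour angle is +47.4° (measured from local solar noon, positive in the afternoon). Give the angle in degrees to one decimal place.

cos θ_z = sin(4.9°) sin(10.1°) + cos(4.9°) cos(10.1°) cos(47.40°) = 0.0150 + 0.6640 = 0.6790.
θ_z = arccos(0.6790) = 47.23°, so the elevation is 90° − 47.23° = 42.77°.

42.8°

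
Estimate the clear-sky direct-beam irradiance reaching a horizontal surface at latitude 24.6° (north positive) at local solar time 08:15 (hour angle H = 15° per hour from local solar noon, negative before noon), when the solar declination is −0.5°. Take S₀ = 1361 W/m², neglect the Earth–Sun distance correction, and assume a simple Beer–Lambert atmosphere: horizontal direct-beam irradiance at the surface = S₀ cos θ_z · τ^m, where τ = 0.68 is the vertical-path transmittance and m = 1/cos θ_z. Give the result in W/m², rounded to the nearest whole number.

316 W/m²

Hour angle H = 15° × (8.25 − 12) = -56.25°.
cos θ_z = sin(24.6°) sin(-0.5°) + cos(24.6°) cos(-0.5°) cos(-56.25°) = -0.0036 + 0.5051 = 0.5015.
Air mass m = 1/cos θ_z = 1/0.5015 = 1.994; τ^m = 0.68^1.994 = 0.4635.
Surface direct beam = 1361 × 0.5015 × 0.4635 = 316.36 W/m².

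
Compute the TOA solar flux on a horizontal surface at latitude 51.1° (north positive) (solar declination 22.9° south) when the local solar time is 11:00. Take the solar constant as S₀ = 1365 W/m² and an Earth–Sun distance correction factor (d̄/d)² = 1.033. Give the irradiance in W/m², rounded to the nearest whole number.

361 W/m²

Hour angle H = 15° × (11 − 12) = -15.00°.
With φ = 51.1°, δ = -22.9°, H = -15.00°: sin φ sin δ = -0.3028, cos φ cos δ cos H = 0.5588, so cos θ_z = 0.2560.
Top-of-atmosphere irradiance = S₀ (d̄/d)² cos θ_z = 1365 × 1.033 × 0.2560 = 360.97 W/m².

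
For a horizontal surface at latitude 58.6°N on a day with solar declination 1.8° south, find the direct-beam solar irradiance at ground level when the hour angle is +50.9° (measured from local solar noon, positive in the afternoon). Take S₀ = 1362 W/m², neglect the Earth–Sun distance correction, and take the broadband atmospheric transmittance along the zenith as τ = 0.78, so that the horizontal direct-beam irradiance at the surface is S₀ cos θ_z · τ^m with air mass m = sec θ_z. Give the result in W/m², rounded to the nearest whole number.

cos θ_z = sin φ sin δ + cos φ cos δ cos H = (0.8536)(-0.0314) + (0.5210)(0.9995)(0.6307) = 0.3016.
Air mass m = 1/cos θ_z = 1/0.3016 = 3.316; τ^m = 0.78^3.316 = 0.4387.
Surface direct beam = 1362 × 0.3016 × 0.4387 = 180.21 W/m².

180 W/m²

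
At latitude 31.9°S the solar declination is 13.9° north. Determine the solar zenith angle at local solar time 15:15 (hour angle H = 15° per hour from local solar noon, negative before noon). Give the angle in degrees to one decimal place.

65.4°

Hour angle H = 15° × (15.25 − 12) = 48.75°.
cos θ_z = sin(-31.9°) sin(13.9°) + cos(-31.9°) cos(13.9°) cos(48.75°) = -0.1269 + 0.5434 = 0.4165.
θ_z = arccos(0.4165) = 65.39°.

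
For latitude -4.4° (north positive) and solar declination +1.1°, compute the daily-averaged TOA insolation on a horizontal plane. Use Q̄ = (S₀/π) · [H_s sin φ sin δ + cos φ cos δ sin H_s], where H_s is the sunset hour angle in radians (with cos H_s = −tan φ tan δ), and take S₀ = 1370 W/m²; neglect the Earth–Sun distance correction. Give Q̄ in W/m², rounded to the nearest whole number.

cos H_s = −tan(-4.4°) · tan(1.1°) = 0.0015, so H_s = arccos(0.0015) = 89.91°. In radians, H_s = 1.5692.
H_s sin φ sin δ = 1.5692 × -0.0767 × 0.0192 = -0.0023.
cos φ cos δ sin H_s = 0.9971 × 0.9998 × 1.0000 = 0.9969.
Q̄ = (1370/π) × (-0.0023 + 0.9969) = 436.08 × 0.9946 = 433.73 W/m².

434 W/m²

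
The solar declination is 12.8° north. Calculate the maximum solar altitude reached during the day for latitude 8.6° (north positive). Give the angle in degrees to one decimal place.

85.8°

At local solar noon the hour angle is zero, so the elevation is 90° − |φ − δ| = 90° − |8.6° − (12.8°)| = 90° − 4.2° = 85.8°.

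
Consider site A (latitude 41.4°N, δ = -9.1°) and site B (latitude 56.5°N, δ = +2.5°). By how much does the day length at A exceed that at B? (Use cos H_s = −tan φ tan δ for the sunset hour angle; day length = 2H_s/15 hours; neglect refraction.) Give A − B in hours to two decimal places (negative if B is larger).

A: H_s = arccos(−tan 41.4° · tan -9.1°) = 81.88°, so 2H_s/15 = 10.9173 h.
B: H_s = arccos(−tan 56.5° · tan 2.5°) = 93.78°, so 2H_s/15 = 12.5040 h.
A − B = 10.9173 − 12.5040 = -1.5867 h.

-1.59 h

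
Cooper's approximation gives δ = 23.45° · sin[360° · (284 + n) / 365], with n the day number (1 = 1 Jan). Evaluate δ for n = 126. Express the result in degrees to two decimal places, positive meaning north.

360 × (284 + 126) / 365 = 404.384°; sin(404.384°) = 0.6995.
δ = 23.45 × 0.6995 = 16.403° ≈ +16.40°.

+16.40°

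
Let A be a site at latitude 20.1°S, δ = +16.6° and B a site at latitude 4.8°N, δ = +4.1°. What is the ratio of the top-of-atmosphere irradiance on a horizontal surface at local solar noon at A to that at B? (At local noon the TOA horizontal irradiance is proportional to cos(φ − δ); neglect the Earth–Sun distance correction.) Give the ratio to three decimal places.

A: cos θ_z = cos(-20.1° − (16.6°)) = 0.8018.
B: cos θ_z = cos(4.8° − (4.1°)) = 0.9999.
Ratio A/B = 0.8018 / 0.9999 = 0.8019.

0.802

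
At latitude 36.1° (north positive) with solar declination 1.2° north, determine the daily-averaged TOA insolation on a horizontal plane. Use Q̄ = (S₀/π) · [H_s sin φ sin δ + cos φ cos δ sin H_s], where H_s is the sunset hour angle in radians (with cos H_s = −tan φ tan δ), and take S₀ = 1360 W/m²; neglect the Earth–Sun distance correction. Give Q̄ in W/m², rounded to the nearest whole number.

−tan φ tan δ = −(0.7292)(0.0209) = -0.0152; H_s = arccos(-0.0152) = 90.87°. In radians, H_s = 1.5860.
H_s sin φ sin δ = 1.5860 × 0.5892 × 0.0209 = 0.0195.
cos φ cos δ sin H_s = 0.8080 × 0.9998 × 0.9999 = 0.8078.
Q̄ = (1360/π) × (0.0195 + 0.8078) = 432.90 × 0.8273 = 358.14 W/m².

358 W/m²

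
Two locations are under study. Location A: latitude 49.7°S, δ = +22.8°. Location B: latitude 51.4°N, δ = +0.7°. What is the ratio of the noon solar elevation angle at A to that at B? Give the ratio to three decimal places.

A: 90° − |-49.7 − (22.8)| = 17.50°.
B: 90° − |51.4 − (0.7)| = 39.30°.
Ratio A/B = 17.5000 / 39.3000 = 0.4453.

0.445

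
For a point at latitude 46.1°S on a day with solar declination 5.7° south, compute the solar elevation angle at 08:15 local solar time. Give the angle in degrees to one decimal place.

Hour angle H = 15° × (8.25 − 12) = -56.25°.
With φ = -46.1°, δ = -5.7°, H = -56.25°: sin φ sin δ = 0.0716, cos φ cos δ cos H = 0.3833, so cos θ_z = 0.4549.
θ_z = arccos(0.4549) = 62.94°, so the elevation is 90° − 62.94° = 27.06°.

27.1°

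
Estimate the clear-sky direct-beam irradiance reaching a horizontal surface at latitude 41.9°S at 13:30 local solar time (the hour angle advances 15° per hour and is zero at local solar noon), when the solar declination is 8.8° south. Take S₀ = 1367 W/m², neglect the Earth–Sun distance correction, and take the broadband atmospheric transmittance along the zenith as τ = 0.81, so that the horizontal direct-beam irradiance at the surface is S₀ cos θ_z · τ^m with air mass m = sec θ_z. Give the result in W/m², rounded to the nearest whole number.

Hour angle H = 15° × (13.5 − 12) = 22.50°.
cos θ_z = sin φ sin δ + cos φ cos δ cos H = (-0.6678)(-0.1530) + (0.7443)(0.9882)(0.9239) = 0.7817.
Air mass m = 1/cos θ_z = 1/0.7817 = 1.279; τ^m = 0.81^1.279 = 0.7638.
Surface direct beam = 1367 × 0.7817 × 0.7638 = 816.18 W/m².

816 W/m²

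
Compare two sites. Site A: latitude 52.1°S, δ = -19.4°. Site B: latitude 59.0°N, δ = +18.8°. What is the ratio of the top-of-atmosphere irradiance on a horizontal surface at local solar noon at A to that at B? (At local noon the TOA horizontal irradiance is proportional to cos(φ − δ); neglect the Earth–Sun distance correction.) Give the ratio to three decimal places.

1.102

A: cos θ_z = cos(-52.1° − (-19.4°)) = 0.8415.
B: cos θ_z = cos(59.0° − (18.8°)) = 0.7638.
Ratio A/B = 0.8415 / 0.7638 = 1.1017.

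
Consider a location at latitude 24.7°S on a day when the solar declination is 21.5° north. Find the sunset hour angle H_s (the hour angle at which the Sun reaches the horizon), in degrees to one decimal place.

−tan φ tan δ = −(-0.4599)(0.3939) = 0.1812; H_s = arccos(0.1812) = 79.56°.

79.6°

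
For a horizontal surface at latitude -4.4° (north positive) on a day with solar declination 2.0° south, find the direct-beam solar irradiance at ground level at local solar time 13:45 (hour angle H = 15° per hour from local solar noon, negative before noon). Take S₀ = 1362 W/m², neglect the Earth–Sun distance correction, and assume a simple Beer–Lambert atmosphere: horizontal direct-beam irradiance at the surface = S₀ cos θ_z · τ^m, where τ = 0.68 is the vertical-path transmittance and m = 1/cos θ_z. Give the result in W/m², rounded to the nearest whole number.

Hour angle H = 15° × (13.75 − 12) = 26.25°.
cos θ_z = sin(-4.4°) sin(-2.0°) + cos(-4.4°) cos(-2.0°) cos(26.25°) = 0.0027 + 0.8937 = 0.8964.
Air mass m = 1/cos θ_z = 1/0.8964 = 1.116; τ^m = 0.68^1.116 = 0.6502.
Surface direct beam = 1362 × 0.8964 × 0.6502 = 793.83 W/m².

794 W/m²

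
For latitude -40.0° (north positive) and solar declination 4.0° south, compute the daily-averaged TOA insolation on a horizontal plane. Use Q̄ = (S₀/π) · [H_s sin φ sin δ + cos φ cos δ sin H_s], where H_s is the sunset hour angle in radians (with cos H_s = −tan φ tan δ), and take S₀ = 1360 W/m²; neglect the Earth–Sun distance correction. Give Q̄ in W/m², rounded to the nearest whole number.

362 W/m²

cos H_s = −tan(-40.0°) · tan(-4.0°) = -0.0587, so H_s = arccos(-0.0587) = 93.37°. In radians, H_s = 1.6296.
H_s sin φ sin δ = 1.6296 × -0.6428 × -0.0698 = 0.0731.
cos φ cos δ sin H_s = 0.7660 × 0.9976 × 0.9983 = 0.7629.
Q̄ = (1360/π) × (0.0731 + 0.7629) = 432.90 × 0.8360 = 361.90 W/m².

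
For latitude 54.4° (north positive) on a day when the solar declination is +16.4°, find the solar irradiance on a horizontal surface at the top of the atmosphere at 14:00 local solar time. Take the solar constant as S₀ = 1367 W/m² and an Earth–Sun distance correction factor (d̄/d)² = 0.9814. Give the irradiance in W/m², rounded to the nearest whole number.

Hour angle H = 15° × (14 − 12) = 30.00°.
cos θ_z = sin φ sin δ + cos φ cos δ cos H = (0.8131)(0.2823) + (0.5821)(0.9593)(0.8660) = 0.7131.
Top-of-atmosphere irradiance = S₀ (d̄/d)² cos θ_z = 1367 × 0.9814 × 0.7131 = 956.68 W/m².

957 W/m²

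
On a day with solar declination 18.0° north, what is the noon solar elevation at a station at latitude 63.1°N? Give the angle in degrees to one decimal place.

At local solar noon the hour angle is zero, so the elevation is 90° − |φ − δ| = 90° − |63.1° − (18.0°)| = 90° − 45.1° = 44.9°.

44.9°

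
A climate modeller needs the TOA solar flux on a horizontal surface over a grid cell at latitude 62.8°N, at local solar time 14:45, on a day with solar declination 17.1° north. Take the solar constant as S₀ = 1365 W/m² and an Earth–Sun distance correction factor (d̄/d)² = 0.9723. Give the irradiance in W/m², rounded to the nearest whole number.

783 W/m²

Hour angle H = 15° × (14.75 − 12) = 41.25°.
With φ = 62.8°, δ = 17.1°, H = 41.25°: sin φ sin δ = 0.2615, cos φ cos δ cos H = 0.3285, so cos θ_z = 0.5900.
Top-of-atmosphere irradiance = S₀ (d̄/d)² cos θ_z = 1365 × 0.9723 × 0.5900 = 783.04 W/m².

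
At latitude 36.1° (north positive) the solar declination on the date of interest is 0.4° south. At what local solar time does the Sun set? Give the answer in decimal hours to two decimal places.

The sunset hour angle satisfies cos H_s = −tan φ tan δ = 0.0051, giving H_s = 89.71°.
Sunset is at 12 + H_s/15 = 12 + 5.981 = 17.981 h local solar time.

17.98 h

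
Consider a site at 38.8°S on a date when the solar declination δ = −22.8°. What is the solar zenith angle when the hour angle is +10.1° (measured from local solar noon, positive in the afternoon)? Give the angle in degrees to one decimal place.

18.2°

With φ = -38.8°, δ = -22.8°, H = 10.10°: sin φ sin δ = 0.2428, cos φ cos δ cos H = 0.7073, so cos θ_z = 0.9501.
θ_z = arccos(0.9501) = 18.18°.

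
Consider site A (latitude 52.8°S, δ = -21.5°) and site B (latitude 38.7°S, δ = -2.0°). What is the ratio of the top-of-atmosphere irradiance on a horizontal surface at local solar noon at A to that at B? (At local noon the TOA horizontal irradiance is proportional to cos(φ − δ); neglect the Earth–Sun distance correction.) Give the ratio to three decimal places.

A: cos θ_z = cos(-52.8° − (-21.5°)) = 0.8545.
B: cos θ_z = cos(-38.7° − (-2.0°)) = 0.8018.
Ratio A/B = 0.8545 / 0.8018 = 1.0657.

1.066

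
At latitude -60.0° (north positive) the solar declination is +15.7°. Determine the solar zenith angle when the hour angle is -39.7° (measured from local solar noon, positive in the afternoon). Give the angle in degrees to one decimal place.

cos θ_z = sin(-60.0°) sin(15.7°) + cos(-60.0°) cos(15.7°) cos(-39.70°) = -0.2343 + 0.3703 = 0.1360.
θ_z = arccos(0.1360) = 82.18°.

82.2°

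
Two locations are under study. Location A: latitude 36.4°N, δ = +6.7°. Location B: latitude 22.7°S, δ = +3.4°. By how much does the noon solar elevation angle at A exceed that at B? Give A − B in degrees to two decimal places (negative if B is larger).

A: 90° − |36.4 − (6.7)| = 60.30°.
B: 90° − |-22.7 − (3.4)| = 63.90°.
A − B = 60.30 − 63.90 = -3.60°.

-3.60°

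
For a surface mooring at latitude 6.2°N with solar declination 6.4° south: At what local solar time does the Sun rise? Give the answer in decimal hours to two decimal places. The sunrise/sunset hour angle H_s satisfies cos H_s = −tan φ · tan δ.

6.05 h

−tan φ tan δ = −(0.1086)(-0.1122) = 0.0122; H_s = arccos(0.0122) = 89.30°.
Sunrise is at 12 − H_s/15 = 12 − 5.953 = 6.047 h local solar time.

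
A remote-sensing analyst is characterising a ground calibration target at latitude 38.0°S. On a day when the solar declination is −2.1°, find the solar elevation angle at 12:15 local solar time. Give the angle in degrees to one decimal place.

53.9°

Hour angle H = 15° × (12.25 − 12) = 3.75°.
cos θ_z = sin φ sin δ + cos φ cos δ cos H = (-0.6157)(-0.0366) + (0.7880)(0.9993)(0.9979) = 0.8083.
θ_z = arccos(0.8083) = 36.07°, so the elevation is 90° − 36.07° = 53.93°.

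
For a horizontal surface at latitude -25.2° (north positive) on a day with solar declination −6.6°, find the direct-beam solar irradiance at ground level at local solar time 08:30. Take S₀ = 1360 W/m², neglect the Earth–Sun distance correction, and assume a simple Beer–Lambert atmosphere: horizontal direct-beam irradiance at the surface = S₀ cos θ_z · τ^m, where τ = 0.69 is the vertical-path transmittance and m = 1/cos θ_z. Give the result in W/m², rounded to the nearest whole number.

Hour angle H = 15° × (8.5 − 12) = -52.50°.
cos θ_z = sin(-25.2°) sin(-6.6°) + cos(-25.2°) cos(-6.6°) cos(-52.50°) = 0.0489 + 0.5472 = 0.5961.
Air mass m = 1/cos θ_z = 1/0.5961 = 1.678; τ^m = 0.69^1.678 = 0.5365.
Surface direct beam = 1360 × 0.5961 × 0.5365 = 434.94 W/m².

435 W/m²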